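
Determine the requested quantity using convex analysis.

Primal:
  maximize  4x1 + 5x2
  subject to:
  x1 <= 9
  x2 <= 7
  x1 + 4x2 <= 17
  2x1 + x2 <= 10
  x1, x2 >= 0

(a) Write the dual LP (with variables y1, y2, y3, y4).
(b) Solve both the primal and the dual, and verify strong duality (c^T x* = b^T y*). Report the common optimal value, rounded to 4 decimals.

The standard primal-dual pair for 'max c^T x s.t. A x <= b, x >= 0' is:
  Dual:  min b^T y  s.t.  A^T y >= c,  y >= 0.

So the dual LP is:
  minimize  9y1 + 7y2 + 17y3 + 10y4
  subject to:
    y1 + y3 + 2y4 >= 4
    y2 + 4y3 + y4 >= 5
    y1, y2, y3, y4 >= 0

Solving the primal: x* = (3.2857, 3.4286).
  primal value c^T x* = 30.2857.
Solving the dual: y* = (0, 0, 0.8571, 1.5714).
  dual value b^T y* = 30.2857.
Strong duality: c^T x* = b^T y*. Confirmed.

30.2857


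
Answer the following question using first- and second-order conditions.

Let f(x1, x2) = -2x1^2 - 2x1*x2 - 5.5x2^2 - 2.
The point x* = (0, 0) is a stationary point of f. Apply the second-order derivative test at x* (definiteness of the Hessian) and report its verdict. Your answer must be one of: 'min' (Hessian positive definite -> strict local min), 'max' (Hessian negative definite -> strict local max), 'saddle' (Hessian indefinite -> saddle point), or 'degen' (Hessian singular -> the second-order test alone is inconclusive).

Compute the Hessian H = grad^2 f:
  H = [[-4, -2], [-2, -11]]
Verify stationarity: grad f(x*) = H x* + g = (0, 0).
Eigenvalues of H: -11.5311, -3.4689.
Both eigenvalues < 0, so H is negative definite -> x* is a strict local max.

max


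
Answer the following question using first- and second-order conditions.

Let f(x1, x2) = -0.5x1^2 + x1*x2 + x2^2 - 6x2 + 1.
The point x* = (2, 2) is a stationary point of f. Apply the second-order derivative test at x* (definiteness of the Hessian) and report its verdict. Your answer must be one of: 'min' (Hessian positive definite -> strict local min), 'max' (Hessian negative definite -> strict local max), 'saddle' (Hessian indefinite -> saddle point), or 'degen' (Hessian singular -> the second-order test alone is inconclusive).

Compute the Hessian H = grad^2 f:
  H = [[-1, 1], [1, 2]]
Verify stationarity: grad f(x*) = H x* + g = (0, 0).
Eigenvalues of H: -1.3028, 2.3028.
Eigenvalues have mixed signs, so H is indefinite -> x* is a saddle point.

saddle


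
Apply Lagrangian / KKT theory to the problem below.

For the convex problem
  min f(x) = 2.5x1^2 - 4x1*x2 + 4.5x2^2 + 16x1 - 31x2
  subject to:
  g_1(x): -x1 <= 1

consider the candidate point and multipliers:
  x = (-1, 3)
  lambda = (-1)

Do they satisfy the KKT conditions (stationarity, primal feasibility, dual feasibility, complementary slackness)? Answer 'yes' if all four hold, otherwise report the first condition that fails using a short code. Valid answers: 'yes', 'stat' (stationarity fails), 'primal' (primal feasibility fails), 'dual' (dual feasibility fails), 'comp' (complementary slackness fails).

Gradient of f: grad f(x) = Q x + c = (-1, 0)
Constraint values g_i(x) = a_i^T x - b_i:
  g_1((-1, 3)) = 0
Stationarity residual: grad f(x) + sum_i lambda_i a_i = (0, 0)
  -> stationarity OK
Primal feasibility (all g_i <= 0): OK
Dual feasibility (all lambda_i >= 0): FAILS
Complementary slackness (lambda_i * g_i(x) = 0 for all i): OK

Verdict: the first failing condition is dual_feasibility -> dual.

dual


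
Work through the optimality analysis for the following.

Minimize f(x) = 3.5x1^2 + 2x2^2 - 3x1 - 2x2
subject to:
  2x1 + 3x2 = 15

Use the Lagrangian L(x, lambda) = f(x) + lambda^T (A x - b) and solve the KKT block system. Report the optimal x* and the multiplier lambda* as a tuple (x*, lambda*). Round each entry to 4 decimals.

Form the Lagrangian:
  L(x, lambda) = (1/2) x^T Q x + c^T x + lambda^T (A x - b)
Stationarity (grad_x L = 0): Q x + c + A^T lambda = 0.
Primal feasibility: A x = b.

This gives the KKT block system:
  [ Q   A^T ] [ x     ]   [-c ]
  [ A    0  ] [ lambda ] = [ b ]

Solving the linear system:
  x*      = (1.7089, 3.8608)
  lambda* = (-4.481)
  f(x*)   = 27.1835

x* = (1.7089, 3.8608), lambda* = (-4.481)


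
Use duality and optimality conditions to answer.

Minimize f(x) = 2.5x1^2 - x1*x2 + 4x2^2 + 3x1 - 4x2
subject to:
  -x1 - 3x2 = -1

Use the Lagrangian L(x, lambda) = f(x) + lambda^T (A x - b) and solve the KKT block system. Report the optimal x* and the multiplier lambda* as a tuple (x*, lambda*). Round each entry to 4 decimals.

Form the Lagrangian:
  L(x, lambda) = (1/2) x^T Q x + c^T x + lambda^T (A x - b)
Stationarity (grad_x L = 0): Q x + c + A^T lambda = 0.
Primal feasibility: A x = b.

This gives the KKT block system:
  [ Q   A^T ] [ x     ]   [-c ]
  [ A    0  ] [ lambda ] = [ b ]

Solving the linear system:
  x*      = (-0.4746, 0.4915)
  lambda* = (0.1356)
  f(x*)   = -1.6271

x* = (-0.4746, 0.4915), lambda* = (0.1356)


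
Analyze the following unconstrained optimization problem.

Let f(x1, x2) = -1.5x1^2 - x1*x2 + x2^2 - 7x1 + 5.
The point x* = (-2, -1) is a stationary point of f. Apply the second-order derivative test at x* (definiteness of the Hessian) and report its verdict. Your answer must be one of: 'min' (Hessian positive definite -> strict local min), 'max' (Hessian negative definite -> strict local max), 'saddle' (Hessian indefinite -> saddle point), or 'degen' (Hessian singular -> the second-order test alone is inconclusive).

Compute the Hessian H = grad^2 f:
  H = [[-3, -1], [-1, 2]]
Verify stationarity: grad f(x*) = H x* + g = (0, 0).
Eigenvalues of H: -3.1926, 2.1926.
Eigenvalues have mixed signs, so H is indefinite -> x* is a saddle point.

saddle


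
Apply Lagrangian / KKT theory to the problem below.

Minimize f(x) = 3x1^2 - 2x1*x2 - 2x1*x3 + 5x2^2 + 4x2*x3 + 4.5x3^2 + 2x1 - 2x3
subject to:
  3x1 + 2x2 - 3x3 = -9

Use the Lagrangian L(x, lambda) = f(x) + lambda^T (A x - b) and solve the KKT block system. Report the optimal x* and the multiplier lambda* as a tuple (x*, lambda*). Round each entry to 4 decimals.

Form the Lagrangian:
  L(x, lambda) = (1/2) x^T Q x + c^T x + lambda^T (A x - b)
Stationarity (grad_x L = 0): Q x + c + A^T lambda = 0.
Primal feasibility: A x = b.

This gives the KKT block system:
  [ Q   A^T ] [ x     ]   [-c ]
  [ A    0  ] [ lambda ] = [ b ]

Solving the linear system:
  x*      = (-1.2774, -1.0423, 1.0277)
  lambda* = (1.8785)
  f(x*)   = 6.148

x* = (-1.2774, -1.0423, 1.0277), lambda* = (1.8785)


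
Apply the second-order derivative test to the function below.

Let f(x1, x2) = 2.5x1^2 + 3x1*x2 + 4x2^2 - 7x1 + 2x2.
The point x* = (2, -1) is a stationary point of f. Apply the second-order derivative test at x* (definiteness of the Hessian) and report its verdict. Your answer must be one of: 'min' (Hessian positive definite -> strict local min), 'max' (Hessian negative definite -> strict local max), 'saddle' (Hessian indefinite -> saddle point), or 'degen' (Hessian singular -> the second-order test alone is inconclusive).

Compute the Hessian H = grad^2 f:
  H = [[5, 3], [3, 8]]
Verify stationarity: grad f(x*) = H x* + g = (0, 0).
Eigenvalues of H: 3.1459, 9.8541.
Both eigenvalues > 0, so H is positive definite -> x* is a strict local min.

min


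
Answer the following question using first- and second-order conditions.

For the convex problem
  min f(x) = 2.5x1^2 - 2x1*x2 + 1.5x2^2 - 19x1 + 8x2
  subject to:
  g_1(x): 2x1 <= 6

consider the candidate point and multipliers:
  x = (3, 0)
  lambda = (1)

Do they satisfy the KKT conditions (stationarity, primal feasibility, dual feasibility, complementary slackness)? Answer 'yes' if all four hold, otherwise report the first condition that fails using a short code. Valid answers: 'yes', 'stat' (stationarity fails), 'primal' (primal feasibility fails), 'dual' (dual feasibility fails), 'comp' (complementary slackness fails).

Gradient of f: grad f(x) = Q x + c = (-4, 2)
Constraint values g_i(x) = a_i^T x - b_i:
  g_1((3, 0)) = 0
Stationarity residual: grad f(x) + sum_i lambda_i a_i = (-2, 2)
  -> stationarity FAILS
Primal feasibility (all g_i <= 0): OK
Dual feasibility (all lambda_i >= 0): OK
Complementary slackness (lambda_i * g_i(x) = 0 for all i): OK

Verdict: the first failing condition is stationarity -> stat.

stat


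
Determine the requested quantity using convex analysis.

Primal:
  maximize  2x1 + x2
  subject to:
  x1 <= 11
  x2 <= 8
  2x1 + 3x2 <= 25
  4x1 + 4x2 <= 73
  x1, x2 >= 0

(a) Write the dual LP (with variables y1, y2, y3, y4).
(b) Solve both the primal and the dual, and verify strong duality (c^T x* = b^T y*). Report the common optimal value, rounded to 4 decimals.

The standard primal-dual pair for 'max c^T x s.t. A x <= b, x >= 0' is:
  Dual:  min b^T y  s.t.  A^T y >= c,  y >= 0.

So the dual LP is:
  minimize  11y1 + 8y2 + 25y3 + 73y4
  subject to:
    y1 + 2y3 + 4y4 >= 2
    y2 + 3y3 + 4y4 >= 1
    y1, y2, y3, y4 >= 0

Solving the primal: x* = (11, 1).
  primal value c^T x* = 23.
Solving the dual: y* = (1.3333, 0, 0.3333, 0).
  dual value b^T y* = 23.
Strong duality: c^T x* = b^T y*. Confirmed.

23


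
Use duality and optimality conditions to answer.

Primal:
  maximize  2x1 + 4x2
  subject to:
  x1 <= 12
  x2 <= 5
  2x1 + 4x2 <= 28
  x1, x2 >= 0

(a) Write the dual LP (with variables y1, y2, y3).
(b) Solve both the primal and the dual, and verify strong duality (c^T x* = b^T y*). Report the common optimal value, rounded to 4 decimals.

The standard primal-dual pair for 'max c^T x s.t. A x <= b, x >= 0' is:
  Dual:  min b^T y  s.t.  A^T y >= c,  y >= 0.

So the dual LP is:
  minimize  12y1 + 5y2 + 28y3
  subject to:
    y1 + 2y3 >= 2
    y2 + 4y3 >= 4
    y1, y2, y3 >= 0

Solving the primal: x* = (4, 5).
  primal value c^T x* = 28.
Solving the dual: y* = (0, 0, 1).
  dual value b^T y* = 28.
Strong duality: c^T x* = b^T y*. Confirmed.

28


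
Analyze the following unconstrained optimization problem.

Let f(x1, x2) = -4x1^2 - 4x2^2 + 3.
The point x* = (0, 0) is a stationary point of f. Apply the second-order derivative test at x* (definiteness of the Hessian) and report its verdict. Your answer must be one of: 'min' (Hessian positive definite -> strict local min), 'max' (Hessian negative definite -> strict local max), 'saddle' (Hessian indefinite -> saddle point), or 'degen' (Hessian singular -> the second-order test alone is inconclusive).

Compute the Hessian H = grad^2 f:
  H = [[-8, 0], [0, -8]]
Verify stationarity: grad f(x*) = H x* + g = (0, 0).
Eigenvalues of H: -8, -8.
Both eigenvalues < 0, so H is negative definite -> x* is a strict local max.

max


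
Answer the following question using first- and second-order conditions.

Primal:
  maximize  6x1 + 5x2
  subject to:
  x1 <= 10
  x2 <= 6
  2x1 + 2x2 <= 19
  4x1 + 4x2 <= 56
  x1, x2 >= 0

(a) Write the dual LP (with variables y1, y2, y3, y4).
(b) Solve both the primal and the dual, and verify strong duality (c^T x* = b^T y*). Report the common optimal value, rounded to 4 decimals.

The standard primal-dual pair for 'max c^T x s.t. A x <= b, x >= 0' is:
  Dual:  min b^T y  s.t.  A^T y >= c,  y >= 0.

So the dual LP is:
  minimize  10y1 + 6y2 + 19y3 + 56y4
  subject to:
    y1 + 2y3 + 4y4 >= 6
    y2 + 2y3 + 4y4 >= 5
    y1, y2, y3, y4 >= 0

Solving the primal: x* = (9.5, 0).
  primal value c^T x* = 57.
Solving the dual: y* = (0, 0, 3, 0).
  dual value b^T y* = 57.
Strong duality: c^T x* = b^T y*. Confirmed.

57


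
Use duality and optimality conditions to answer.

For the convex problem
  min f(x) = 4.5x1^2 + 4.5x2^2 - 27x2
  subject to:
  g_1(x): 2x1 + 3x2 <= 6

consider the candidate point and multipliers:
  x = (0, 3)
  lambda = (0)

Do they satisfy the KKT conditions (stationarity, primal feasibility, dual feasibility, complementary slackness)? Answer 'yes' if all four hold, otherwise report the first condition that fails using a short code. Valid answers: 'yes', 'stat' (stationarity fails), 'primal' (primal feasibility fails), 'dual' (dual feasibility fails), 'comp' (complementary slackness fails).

Gradient of f: grad f(x) = Q x + c = (0, 0)
Constraint values g_i(x) = a_i^T x - b_i:
  g_1((0, 3)) = 3
Stationarity residual: grad f(x) + sum_i lambda_i a_i = (0, 0)
  -> stationarity OK
Primal feasibility (all g_i <= 0): FAILS
Dual feasibility (all lambda_i >= 0): OK
Complementary slackness (lambda_i * g_i(x) = 0 for all i): OK

Verdict: the first failing condition is primal_feasibility -> primal.

primal


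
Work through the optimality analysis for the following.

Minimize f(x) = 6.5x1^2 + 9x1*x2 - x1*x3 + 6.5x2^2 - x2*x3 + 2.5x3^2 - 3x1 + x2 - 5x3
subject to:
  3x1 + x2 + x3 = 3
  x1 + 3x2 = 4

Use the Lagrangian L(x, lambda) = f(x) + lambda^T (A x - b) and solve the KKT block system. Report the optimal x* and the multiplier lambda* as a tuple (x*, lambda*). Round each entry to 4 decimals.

Form the Lagrangian:
  L(x, lambda) = (1/2) x^T Q x + c^T x + lambda^T (A x - b)
Stationarity (grad_x L = 0): Q x + c + A^T lambda = 0.
Primal feasibility: A x = b.

This gives the KKT block system:
  [ Q   A^T ] [ x     ]   [-c ]
  [ A    0  ] [ lambda ] = [ b ]

Solving the linear system:
  x*      = (0.0748, 1.3084, 1.4673)
  lambda* = (-0.9533, -5.4206)
  f(x*)   = 9.1449

x* = (0.0748, 1.3084, 1.4673), lambda* = (-0.9533, -5.4206)


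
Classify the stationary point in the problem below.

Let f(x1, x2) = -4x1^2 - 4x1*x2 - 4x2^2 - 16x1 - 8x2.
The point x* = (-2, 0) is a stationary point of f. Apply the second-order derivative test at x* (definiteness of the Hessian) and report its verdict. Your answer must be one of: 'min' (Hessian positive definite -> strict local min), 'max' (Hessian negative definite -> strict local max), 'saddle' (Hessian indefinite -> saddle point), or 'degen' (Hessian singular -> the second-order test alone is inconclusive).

Compute the Hessian H = grad^2 f:
  H = [[-8, -4], [-4, -8]]
Verify stationarity: grad f(x*) = H x* + g = (0, 0).
Eigenvalues of H: -12, -4.
Both eigenvalues < 0, so H is negative definite -> x* is a strict local max.

max


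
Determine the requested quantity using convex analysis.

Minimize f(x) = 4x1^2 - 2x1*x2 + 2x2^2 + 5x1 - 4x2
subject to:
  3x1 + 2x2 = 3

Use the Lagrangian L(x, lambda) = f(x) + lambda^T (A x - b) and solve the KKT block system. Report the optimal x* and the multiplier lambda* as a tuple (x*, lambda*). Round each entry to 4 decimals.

Form the Lagrangian:
  L(x, lambda) = (1/2) x^T Q x + c^T x + lambda^T (A x - b)
Stationarity (grad_x L = 0): Q x + c + A^T lambda = 0.
Primal feasibility: A x = b.

This gives the KKT block system:
  [ Q   A^T ] [ x     ]   [-c ]
  [ A    0  ] [ lambda ] = [ b ]

Solving the linear system:
  x*      = (0.0435, 1.4348)
  lambda* = (-0.8261)
  f(x*)   = -1.5217

x* = (0.0435, 1.4348), lambda* = (-0.8261)


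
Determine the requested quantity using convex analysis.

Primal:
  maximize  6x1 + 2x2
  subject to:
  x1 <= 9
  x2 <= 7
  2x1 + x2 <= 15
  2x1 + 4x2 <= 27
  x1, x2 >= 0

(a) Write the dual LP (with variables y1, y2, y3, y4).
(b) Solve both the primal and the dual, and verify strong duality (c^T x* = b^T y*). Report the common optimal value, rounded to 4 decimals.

The standard primal-dual pair for 'max c^T x s.t. A x <= b, x >= 0' is:
  Dual:  min b^T y  s.t.  A^T y >= c,  y >= 0.

So the dual LP is:
  minimize  9y1 + 7y2 + 15y3 + 27y4
  subject to:
    y1 + 2y3 + 2y4 >= 6
    y2 + y3 + 4y4 >= 2
    y1, y2, y3, y4 >= 0

Solving the primal: x* = (7.5, 0).
  primal value c^T x* = 45.
Solving the dual: y* = (0, 0, 3, 0).
  dual value b^T y* = 45.
Strong duality: c^T x* = b^T y*. Confirmed.

45


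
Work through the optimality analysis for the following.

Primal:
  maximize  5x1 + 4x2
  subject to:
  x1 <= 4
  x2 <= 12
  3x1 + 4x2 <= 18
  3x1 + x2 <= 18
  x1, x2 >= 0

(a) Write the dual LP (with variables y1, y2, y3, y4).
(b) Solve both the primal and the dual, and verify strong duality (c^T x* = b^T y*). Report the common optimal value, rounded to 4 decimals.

The standard primal-dual pair for 'max c^T x s.t. A x <= b, x >= 0' is:
  Dual:  min b^T y  s.t.  A^T y >= c,  y >= 0.

So the dual LP is:
  minimize  4y1 + 12y2 + 18y3 + 18y4
  subject to:
    y1 + 3y3 + 3y4 >= 5
    y2 + 4y3 + y4 >= 4
    y1, y2, y3, y4 >= 0

Solving the primal: x* = (4, 1.5).
  primal value c^T x* = 26.
Solving the dual: y* = (2, 0, 1, 0).
  dual value b^T y* = 26.
Strong duality: c^T x* = b^T y*. Confirmed.

26


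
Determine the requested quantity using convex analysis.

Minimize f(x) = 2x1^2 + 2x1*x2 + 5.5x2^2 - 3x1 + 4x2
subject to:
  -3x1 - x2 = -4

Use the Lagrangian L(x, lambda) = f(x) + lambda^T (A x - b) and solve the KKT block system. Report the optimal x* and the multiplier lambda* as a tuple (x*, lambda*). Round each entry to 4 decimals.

Form the Lagrangian:
  L(x, lambda) = (1/2) x^T Q x + c^T x + lambda^T (A x - b)
Stationarity (grad_x L = 0): Q x + c + A^T lambda = 0.
Primal feasibility: A x = b.

This gives the KKT block system:
  [ Q   A^T ] [ x     ]   [-c ]
  [ A    0  ] [ lambda ] = [ b ]

Solving the linear system:
  x*      = (1.5275, -0.5824)
  lambda* = (0.6484)
  f(x*)   = -2.1593

x* = (1.5275, -0.5824), lambda* = (0.6484)


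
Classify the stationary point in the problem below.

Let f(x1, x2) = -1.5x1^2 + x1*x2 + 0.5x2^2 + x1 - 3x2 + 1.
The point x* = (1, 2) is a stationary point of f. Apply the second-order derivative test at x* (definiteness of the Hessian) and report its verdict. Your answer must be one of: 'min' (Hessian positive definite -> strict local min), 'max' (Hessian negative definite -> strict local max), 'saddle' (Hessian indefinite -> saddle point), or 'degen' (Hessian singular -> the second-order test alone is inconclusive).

Compute the Hessian H = grad^2 f:
  H = [[-3, 1], [1, 1]]
Verify stationarity: grad f(x*) = H x* + g = (0, 0).
Eigenvalues of H: -3.2361, 1.2361.
Eigenvalues have mixed signs, so H is indefinite -> x* is a saddle point.

saddle


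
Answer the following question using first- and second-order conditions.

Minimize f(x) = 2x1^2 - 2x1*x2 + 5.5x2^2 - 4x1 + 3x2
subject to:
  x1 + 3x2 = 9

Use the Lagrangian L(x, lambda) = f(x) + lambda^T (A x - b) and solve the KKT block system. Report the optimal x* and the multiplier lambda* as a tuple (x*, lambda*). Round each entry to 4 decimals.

Form the Lagrangian:
  L(x, lambda) = (1/2) x^T Q x + c^T x + lambda^T (A x - b)
Stationarity (grad_x L = 0): Q x + c + A^T lambda = 0.
Primal feasibility: A x = b.

This gives the KKT block system:
  [ Q   A^T ] [ x     ]   [-c ]
  [ A    0  ] [ lambda ] = [ b ]

Solving the linear system:
  x*      = (3.3559, 1.8814)
  lambda* = (-5.661)
  f(x*)   = 21.5847

x* = (3.3559, 1.8814), lambda* = (-5.661)


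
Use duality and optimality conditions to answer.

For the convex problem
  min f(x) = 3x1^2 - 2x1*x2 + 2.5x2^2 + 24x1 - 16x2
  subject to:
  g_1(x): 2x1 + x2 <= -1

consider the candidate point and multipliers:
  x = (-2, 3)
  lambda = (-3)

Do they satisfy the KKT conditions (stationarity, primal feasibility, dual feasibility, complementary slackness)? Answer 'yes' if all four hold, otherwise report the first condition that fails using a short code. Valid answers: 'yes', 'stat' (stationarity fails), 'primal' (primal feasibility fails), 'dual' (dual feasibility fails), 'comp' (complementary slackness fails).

Gradient of f: grad f(x) = Q x + c = (6, 3)
Constraint values g_i(x) = a_i^T x - b_i:
  g_1((-2, 3)) = 0
Stationarity residual: grad f(x) + sum_i lambda_i a_i = (0, 0)
  -> stationarity OK
Primal feasibility (all g_i <= 0): OK
Dual feasibility (all lambda_i >= 0): FAILS
Complementary slackness (lambda_i * g_i(x) = 0 for all i): OK

Verdict: the first failing condition is dual_feasibility -> dual.

dual


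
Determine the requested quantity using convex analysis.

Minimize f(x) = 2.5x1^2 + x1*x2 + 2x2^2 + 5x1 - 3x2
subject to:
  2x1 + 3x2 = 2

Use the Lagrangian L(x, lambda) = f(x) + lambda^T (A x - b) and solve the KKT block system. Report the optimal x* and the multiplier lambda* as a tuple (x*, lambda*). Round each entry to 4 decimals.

Form the Lagrangian:
  L(x, lambda) = (1/2) x^T Q x + c^T x + lambda^T (A x - b)
Stationarity (grad_x L = 0): Q x + c + A^T lambda = 0.
Primal feasibility: A x = b.

This gives the KKT block system:
  [ Q   A^T ] [ x     ]   [-c ]
  [ A    0  ] [ lambda ] = [ b ]

Solving the linear system:
  x*      = (-1.0816, 1.3878)
  lambda* = (-0.4898)
  f(x*)   = -4.2959

x* = (-1.0816, 1.3878), lambda* = (-0.4898)


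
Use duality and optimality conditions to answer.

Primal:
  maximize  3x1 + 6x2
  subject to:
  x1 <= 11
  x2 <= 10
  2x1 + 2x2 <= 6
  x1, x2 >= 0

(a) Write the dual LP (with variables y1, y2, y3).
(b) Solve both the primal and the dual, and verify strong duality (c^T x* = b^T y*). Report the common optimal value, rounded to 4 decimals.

The standard primal-dual pair for 'max c^T x s.t. A x <= b, x >= 0' is:
  Dual:  min b^T y  s.t.  A^T y >= c,  y >= 0.

So the dual LP is:
  minimize  11y1 + 10y2 + 6y3
  subject to:
    y1 + 2y3 >= 3
    y2 + 2y3 >= 6
    y1, y2, y3 >= 0

Solving the primal: x* = (0, 3).
  primal value c^T x* = 18.
Solving the dual: y* = (0, 0, 3).
  dual value b^T y* = 18.
Strong duality: c^T x* = b^T y*. Confirmed.

18


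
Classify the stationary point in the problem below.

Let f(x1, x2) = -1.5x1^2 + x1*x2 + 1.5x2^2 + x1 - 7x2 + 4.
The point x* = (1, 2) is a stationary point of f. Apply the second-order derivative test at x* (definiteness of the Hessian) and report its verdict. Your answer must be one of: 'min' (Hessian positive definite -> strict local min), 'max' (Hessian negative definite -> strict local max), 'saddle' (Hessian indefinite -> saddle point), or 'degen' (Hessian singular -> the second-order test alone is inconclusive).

Compute the Hessian H = grad^2 f:
  H = [[-3, 1], [1, 3]]
Verify stationarity: grad f(x*) = H x* + g = (0, 0).
Eigenvalues of H: -3.1623, 3.1623.
Eigenvalues have mixed signs, so H is indefinite -> x* is a saddle point.

saddle


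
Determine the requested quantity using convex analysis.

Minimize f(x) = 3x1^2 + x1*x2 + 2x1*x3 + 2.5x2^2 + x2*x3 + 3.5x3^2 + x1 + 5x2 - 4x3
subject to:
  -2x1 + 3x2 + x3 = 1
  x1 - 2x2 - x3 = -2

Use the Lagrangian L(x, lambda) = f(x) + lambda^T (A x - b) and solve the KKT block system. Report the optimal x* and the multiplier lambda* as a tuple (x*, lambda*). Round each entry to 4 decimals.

Form the Lagrangian:
  L(x, lambda) = (1/2) x^T Q x + c^T x + lambda^T (A x - b)
Stationarity (grad_x L = 0): Q x + c + A^T lambda = 0.
Primal feasibility: A x = b.

This gives the KKT block system:
  [ Q   A^T ] [ x     ]   [-c ]
  [ A    0  ] [ lambda ] = [ b ]

Solving the linear system:
  x*      = (0.7857, -0.2143, 3.2143)
  lambda* = (31.7857, 51.6429)
  f(x*)   = 29.1786

x* = (0.7857, -0.2143, 3.2143), lambda* = (31.7857, 51.6429)


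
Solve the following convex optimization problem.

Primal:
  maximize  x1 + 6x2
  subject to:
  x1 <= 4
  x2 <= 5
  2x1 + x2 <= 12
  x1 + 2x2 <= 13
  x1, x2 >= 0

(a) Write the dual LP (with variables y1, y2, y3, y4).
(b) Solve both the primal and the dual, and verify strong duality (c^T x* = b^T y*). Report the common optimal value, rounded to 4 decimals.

The standard primal-dual pair for 'max c^T x s.t. A x <= b, x >= 0' is:
  Dual:  min b^T y  s.t.  A^T y >= c,  y >= 0.

So the dual LP is:
  minimize  4y1 + 5y2 + 12y3 + 13y4
  subject to:
    y1 + 2y3 + y4 >= 1
    y2 + y3 + 2y4 >= 6
    y1, y2, y3, y4 >= 0

Solving the primal: x* = (3, 5).
  primal value c^T x* = 33.
Solving the dual: y* = (0, 4, 0, 1).
  dual value b^T y* = 33.
Strong duality: c^T x* = b^T y*. Confirmed.

33


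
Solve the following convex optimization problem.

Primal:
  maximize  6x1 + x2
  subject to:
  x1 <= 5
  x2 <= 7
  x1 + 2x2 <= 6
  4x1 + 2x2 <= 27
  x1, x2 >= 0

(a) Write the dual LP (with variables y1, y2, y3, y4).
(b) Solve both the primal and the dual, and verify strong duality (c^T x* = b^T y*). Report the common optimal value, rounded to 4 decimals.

The standard primal-dual pair for 'max c^T x s.t. A x <= b, x >= 0' is:
  Dual:  min b^T y  s.t.  A^T y >= c,  y >= 0.

So the dual LP is:
  minimize  5y1 + 7y2 + 6y3 + 27y4
  subject to:
    y1 + y3 + 4y4 >= 6
    y2 + 2y3 + 2y4 >= 1
    y1, y2, y3, y4 >= 0

Solving the primal: x* = (5, 0.5).
  primal value c^T x* = 30.5.
Solving the dual: y* = (5.5, 0, 0.5, 0).
  dual value b^T y* = 30.5.
Strong duality: c^T x* = b^T y*. Confirmed.

30.5


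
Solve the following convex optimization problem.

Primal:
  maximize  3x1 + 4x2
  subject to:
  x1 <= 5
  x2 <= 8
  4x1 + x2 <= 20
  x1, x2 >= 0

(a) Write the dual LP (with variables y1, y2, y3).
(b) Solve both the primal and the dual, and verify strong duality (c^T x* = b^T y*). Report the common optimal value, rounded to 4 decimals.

The standard primal-dual pair for 'max c^T x s.t. A x <= b, x >= 0' is:
  Dual:  min b^T y  s.t.  A^T y >= c,  y >= 0.

So the dual LP is:
  minimize  5y1 + 8y2 + 20y3
  subject to:
    y1 + 4y3 >= 3
    y2 + y3 >= 4
    y1, y2, y3 >= 0

Solving the primal: x* = (3, 8).
  primal value c^T x* = 41.
Solving the dual: y* = (0, 3.25, 0.75).
  dual value b^T y* = 41.
Strong duality: c^T x* = b^T y*. Confirmed.

41


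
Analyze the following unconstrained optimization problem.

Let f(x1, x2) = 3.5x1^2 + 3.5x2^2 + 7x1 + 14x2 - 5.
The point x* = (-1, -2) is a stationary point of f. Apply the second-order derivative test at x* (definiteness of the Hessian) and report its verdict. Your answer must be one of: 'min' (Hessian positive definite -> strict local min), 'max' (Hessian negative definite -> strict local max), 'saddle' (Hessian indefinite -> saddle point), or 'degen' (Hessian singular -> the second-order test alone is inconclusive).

Compute the Hessian H = grad^2 f:
  H = [[7, 0], [0, 7]]
Verify stationarity: grad f(x*) = H x* + g = (0, 0).
Eigenvalues of H: 7, 7.
Both eigenvalues > 0, so H is positive definite -> x* is a strict local min.

min


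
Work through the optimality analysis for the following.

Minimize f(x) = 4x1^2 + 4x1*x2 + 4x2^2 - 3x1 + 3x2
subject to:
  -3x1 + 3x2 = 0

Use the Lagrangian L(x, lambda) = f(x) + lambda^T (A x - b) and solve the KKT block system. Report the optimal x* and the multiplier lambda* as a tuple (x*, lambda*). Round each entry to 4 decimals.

Form the Lagrangian:
  L(x, lambda) = (1/2) x^T Q x + c^T x + lambda^T (A x - b)
Stationarity (grad_x L = 0): Q x + c + A^T lambda = 0.
Primal feasibility: A x = b.

This gives the KKT block system:
  [ Q   A^T ] [ x     ]   [-c ]
  [ A    0  ] [ lambda ] = [ b ]

Solving the linear system:
  x*      = (0, 0)
  lambda* = (-1)
  f(x*)   = 0

x* = (0, 0), lambda* = (-1)


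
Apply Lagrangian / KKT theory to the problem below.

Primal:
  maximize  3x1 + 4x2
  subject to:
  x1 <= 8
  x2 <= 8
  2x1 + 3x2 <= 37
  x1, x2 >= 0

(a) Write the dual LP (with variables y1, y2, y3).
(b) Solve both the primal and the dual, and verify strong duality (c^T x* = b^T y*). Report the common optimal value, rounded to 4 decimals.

The standard primal-dual pair for 'max c^T x s.t. A x <= b, x >= 0' is:
  Dual:  min b^T y  s.t.  A^T y >= c,  y >= 0.

So the dual LP is:
  minimize  8y1 + 8y2 + 37y3
  subject to:
    y1 + 2y3 >= 3
    y2 + 3y3 >= 4
    y1, y2, y3 >= 0

Solving the primal: x* = (8, 7).
  primal value c^T x* = 52.
Solving the dual: y* = (0.3333, 0, 1.3333).
  dual value b^T y* = 52.
Strong duality: c^T x* = b^T y*. Confirmed.

52


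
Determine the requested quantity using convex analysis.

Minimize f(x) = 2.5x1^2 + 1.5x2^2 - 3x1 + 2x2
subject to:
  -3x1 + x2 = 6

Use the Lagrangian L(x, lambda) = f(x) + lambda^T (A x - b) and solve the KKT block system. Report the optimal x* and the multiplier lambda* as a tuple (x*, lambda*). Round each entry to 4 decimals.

Form the Lagrangian:
  L(x, lambda) = (1/2) x^T Q x + c^T x + lambda^T (A x - b)
Stationarity (grad_x L = 0): Q x + c + A^T lambda = 0.
Primal feasibility: A x = b.

This gives the KKT block system:
  [ Q   A^T ] [ x     ]   [-c ]
  [ A    0  ] [ lambda ] = [ b ]

Solving the linear system:
  x*      = (-1.7812, 0.6562)
  lambda* = (-3.9687)
  f(x*)   = 15.2344

x* = (-1.7812, 0.6562), lambda* = (-3.9687)


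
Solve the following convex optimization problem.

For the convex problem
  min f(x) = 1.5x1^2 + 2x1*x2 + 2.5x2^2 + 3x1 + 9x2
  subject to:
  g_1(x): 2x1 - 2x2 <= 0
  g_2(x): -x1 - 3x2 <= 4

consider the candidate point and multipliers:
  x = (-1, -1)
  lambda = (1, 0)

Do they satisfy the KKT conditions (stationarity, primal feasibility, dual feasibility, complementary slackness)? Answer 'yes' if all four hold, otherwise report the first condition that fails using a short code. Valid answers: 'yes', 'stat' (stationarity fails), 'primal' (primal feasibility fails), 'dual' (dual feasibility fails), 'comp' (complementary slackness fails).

Gradient of f: grad f(x) = Q x + c = (-2, 2)
Constraint values g_i(x) = a_i^T x - b_i:
  g_1((-1, -1)) = 0
  g_2((-1, -1)) = 0
Stationarity residual: grad f(x) + sum_i lambda_i a_i = (0, 0)
  -> stationarity OK
Primal feasibility (all g_i <= 0): OK
Dual feasibility (all lambda_i >= 0): OK
Complementary slackness (lambda_i * g_i(x) = 0 for all i): OK

Verdict: yes, KKT holds.

yes


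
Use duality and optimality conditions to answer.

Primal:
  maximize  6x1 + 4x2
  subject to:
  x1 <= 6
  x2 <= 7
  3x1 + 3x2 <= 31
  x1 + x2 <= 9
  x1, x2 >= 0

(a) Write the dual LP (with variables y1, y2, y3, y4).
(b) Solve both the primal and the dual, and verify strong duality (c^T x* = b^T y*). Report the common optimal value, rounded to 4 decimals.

The standard primal-dual pair for 'max c^T x s.t. A x <= b, x >= 0' is:
  Dual:  min b^T y  s.t.  A^T y >= c,  y >= 0.

So the dual LP is:
  minimize  6y1 + 7y2 + 31y3 + 9y4
  subject to:
    y1 + 3y3 + y4 >= 6
    y2 + 3y3 + y4 >= 4
    y1, y2, y3, y4 >= 0

Solving the primal: x* = (6, 3).
  primal value c^T x* = 48.
Solving the dual: y* = (2, 0, 0, 4).
  dual value b^T y* = 48.
Strong duality: c^T x* = b^T y*. Confirmed.

48


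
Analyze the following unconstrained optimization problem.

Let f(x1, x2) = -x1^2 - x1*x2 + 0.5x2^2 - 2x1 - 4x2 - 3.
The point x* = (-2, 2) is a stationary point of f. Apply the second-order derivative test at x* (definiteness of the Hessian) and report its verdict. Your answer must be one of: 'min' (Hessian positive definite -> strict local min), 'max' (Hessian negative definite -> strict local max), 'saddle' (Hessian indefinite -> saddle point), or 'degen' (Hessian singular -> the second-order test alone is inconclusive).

Compute the Hessian H = grad^2 f:
  H = [[-2, -1], [-1, 1]]
Verify stationarity: grad f(x*) = H x* + g = (0, 0).
Eigenvalues of H: -2.3028, 1.3028.
Eigenvalues have mixed signs, so H is indefinite -> x* is a saddle point.

saddle


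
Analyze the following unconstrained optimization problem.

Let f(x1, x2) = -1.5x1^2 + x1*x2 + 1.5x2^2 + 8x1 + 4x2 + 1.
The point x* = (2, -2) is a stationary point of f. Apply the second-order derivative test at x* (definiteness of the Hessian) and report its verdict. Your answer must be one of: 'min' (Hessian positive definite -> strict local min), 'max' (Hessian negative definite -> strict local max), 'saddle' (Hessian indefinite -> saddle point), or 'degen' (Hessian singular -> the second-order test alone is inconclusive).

Compute the Hessian H = grad^2 f:
  H = [[-3, 1], [1, 3]]
Verify stationarity: grad f(x*) = H x* + g = (0, 0).
Eigenvalues of H: -3.1623, 3.1623.
Eigenvalues have mixed signs, so H is indefinite -> x* is a saddle point.

saddle


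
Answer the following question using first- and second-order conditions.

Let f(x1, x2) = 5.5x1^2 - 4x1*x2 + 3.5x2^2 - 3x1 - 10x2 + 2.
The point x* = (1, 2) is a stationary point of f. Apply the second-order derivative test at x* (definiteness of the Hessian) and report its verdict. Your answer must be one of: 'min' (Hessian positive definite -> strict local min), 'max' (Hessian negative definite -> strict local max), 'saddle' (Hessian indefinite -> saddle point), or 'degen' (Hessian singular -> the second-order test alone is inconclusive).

Compute the Hessian H = grad^2 f:
  H = [[11, -4], [-4, 7]]
Verify stationarity: grad f(x*) = H x* + g = (0, 0).
Eigenvalues of H: 4.5279, 13.4721.
Both eigenvalues > 0, so H is positive definite -> x* is a strict local min.

min


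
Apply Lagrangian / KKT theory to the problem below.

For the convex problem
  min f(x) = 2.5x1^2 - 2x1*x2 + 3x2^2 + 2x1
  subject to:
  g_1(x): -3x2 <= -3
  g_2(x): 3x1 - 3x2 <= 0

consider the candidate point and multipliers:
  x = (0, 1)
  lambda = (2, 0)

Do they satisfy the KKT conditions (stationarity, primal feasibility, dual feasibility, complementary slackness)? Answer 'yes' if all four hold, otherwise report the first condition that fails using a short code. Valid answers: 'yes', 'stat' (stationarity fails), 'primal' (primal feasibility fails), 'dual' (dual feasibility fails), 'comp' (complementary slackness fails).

Gradient of f: grad f(x) = Q x + c = (0, 6)
Constraint values g_i(x) = a_i^T x - b_i:
  g_1((0, 1)) = 0
  g_2((0, 1)) = -3
Stationarity residual: grad f(x) + sum_i lambda_i a_i = (0, 0)
  -> stationarity OK
Primal feasibility (all g_i <= 0): OK
Dual feasibility (all lambda_i >= 0): OK
Complementary slackness (lambda_i * g_i(x) = 0 for all i): OK

Verdict: yes, KKT holds.

yes


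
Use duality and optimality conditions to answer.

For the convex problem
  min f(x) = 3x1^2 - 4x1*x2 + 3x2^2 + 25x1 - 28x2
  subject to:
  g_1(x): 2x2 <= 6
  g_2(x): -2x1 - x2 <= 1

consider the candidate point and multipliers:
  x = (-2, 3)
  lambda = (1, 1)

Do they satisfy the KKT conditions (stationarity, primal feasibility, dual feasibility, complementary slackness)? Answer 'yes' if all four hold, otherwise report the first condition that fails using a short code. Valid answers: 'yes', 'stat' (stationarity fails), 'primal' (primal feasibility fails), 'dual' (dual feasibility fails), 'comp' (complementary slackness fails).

Gradient of f: grad f(x) = Q x + c = (1, -2)
Constraint values g_i(x) = a_i^T x - b_i:
  g_1((-2, 3)) = 0
  g_2((-2, 3)) = 0
Stationarity residual: grad f(x) + sum_i lambda_i a_i = (-1, -1)
  -> stationarity FAILS
Primal feasibility (all g_i <= 0): OK
Dual feasibility (all lambda_i >= 0): OK
Complementary slackness (lambda_i * g_i(x) = 0 for all i): OK

Verdict: the first failing condition is stationarity -> stat.

stat


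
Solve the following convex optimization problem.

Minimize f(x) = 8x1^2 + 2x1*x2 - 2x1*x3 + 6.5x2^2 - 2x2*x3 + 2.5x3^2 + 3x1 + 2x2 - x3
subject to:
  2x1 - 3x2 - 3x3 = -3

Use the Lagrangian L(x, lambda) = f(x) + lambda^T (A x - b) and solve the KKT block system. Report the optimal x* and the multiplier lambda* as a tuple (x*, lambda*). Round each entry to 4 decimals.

Form the Lagrangian:
  L(x, lambda) = (1/2) x^T Q x + c^T x + lambda^T (A x - b)
Stationarity (grad_x L = 0): Q x + c + A^T lambda = 0.
Primal feasibility: A x = b.

This gives the KKT block system:
  [ Q   A^T ] [ x     ]   [-c ]
  [ A    0  ] [ lambda ] = [ b ]

Solving the linear system:
  x*      = (-0.2282, 0.1749, 0.673)
  lambda* = (0.8238)
  f(x*)   = 0.7318

x* = (-0.2282, 0.1749, 0.673), lambda* = (0.8238)


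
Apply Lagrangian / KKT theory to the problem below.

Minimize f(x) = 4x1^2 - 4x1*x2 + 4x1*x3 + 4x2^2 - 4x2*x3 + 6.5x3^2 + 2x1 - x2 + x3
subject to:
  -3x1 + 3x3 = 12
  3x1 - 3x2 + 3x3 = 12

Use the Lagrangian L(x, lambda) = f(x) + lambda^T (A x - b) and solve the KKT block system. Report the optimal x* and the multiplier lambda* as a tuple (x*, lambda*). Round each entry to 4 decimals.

Form the Lagrangian:
  L(x, lambda) = (1/2) x^T Q x + c^T x + lambda^T (A x - b)
Stationarity (grad_x L = 0): Q x + c + A^T lambda = 0.
Primal feasibility: A x = b.

This gives the KKT block system:
  [ Q   A^T ] [ x     ]   [-c ]
  [ A    0  ] [ lambda ] = [ b ]

Solving the linear system:
  x*      = (-1.2759, -2.5517, 2.7241)
  lambda* = (-4.7701, -9.069)
  f(x*)   = 84.3966

x* = (-1.2759, -2.5517, 2.7241), lambda* = (-4.7701, -9.069)


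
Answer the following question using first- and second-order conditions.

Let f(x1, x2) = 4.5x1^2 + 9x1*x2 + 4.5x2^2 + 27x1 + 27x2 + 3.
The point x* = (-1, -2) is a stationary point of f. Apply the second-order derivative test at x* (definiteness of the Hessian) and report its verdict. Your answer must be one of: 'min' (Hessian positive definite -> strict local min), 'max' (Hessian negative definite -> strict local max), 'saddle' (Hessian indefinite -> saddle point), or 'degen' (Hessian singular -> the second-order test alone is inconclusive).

Compute the Hessian H = grad^2 f:
  H = [[9, 9], [9, 9]]
Verify stationarity: grad f(x*) = H x* + g = (0, 0).
Eigenvalues of H: 0, 18.
H has a zero eigenvalue (singular; positive semidefinite but not definite), so H is neither positive definite, negative definite, nor indefinite. The second-order test alone is inconclusive -> degen.
(Indeed, f is constant along the null direction of H through x*, so x* is not a strict local extremum.)

degen


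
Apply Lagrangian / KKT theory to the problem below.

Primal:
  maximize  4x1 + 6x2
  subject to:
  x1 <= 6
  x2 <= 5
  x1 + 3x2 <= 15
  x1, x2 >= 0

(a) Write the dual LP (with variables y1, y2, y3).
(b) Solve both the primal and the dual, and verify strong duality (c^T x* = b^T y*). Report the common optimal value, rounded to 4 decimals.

The standard primal-dual pair for 'max c^T x s.t. A x <= b, x >= 0' is:
  Dual:  min b^T y  s.t.  A^T y >= c,  y >= 0.

So the dual LP is:
  minimize  6y1 + 5y2 + 15y3
  subject to:
    y1 + y3 >= 4
    y2 + 3y3 >= 6
    y1, y2, y3 >= 0

Solving the primal: x* = (6, 3).
  primal value c^T x* = 42.
Solving the dual: y* = (2, 0, 2).
  dual value b^T y* = 42.
Strong duality: c^T x* = b^T y*. Confirmed.

42


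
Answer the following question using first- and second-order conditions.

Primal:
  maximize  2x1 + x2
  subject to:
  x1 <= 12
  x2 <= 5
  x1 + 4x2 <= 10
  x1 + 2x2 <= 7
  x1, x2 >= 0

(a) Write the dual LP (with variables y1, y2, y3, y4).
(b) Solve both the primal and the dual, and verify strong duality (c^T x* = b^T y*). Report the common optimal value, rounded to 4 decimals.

The standard primal-dual pair for 'max c^T x s.t. A x <= b, x >= 0' is:
  Dual:  min b^T y  s.t.  A^T y >= c,  y >= 0.

So the dual LP is:
  minimize  12y1 + 5y2 + 10y3 + 7y4
  subject to:
    y1 + y3 + y4 >= 2
    y2 + 4y3 + 2y4 >= 1
    y1, y2, y3, y4 >= 0

Solving the primal: x* = (7, 0).
  primal value c^T x* = 14.
Solving the dual: y* = (0, 0, 0, 2).
  dual value b^T y* = 14.
Strong duality: c^T x* = b^T y*. Confirmed.

14


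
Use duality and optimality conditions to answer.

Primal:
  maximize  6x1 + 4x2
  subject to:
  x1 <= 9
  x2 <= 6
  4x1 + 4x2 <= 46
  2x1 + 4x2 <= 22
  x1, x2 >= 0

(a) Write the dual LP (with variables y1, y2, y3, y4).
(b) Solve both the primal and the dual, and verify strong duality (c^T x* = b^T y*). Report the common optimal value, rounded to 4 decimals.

The standard primal-dual pair for 'max c^T x s.t. A x <= b, x >= 0' is:
  Dual:  min b^T y  s.t.  A^T y >= c,  y >= 0.

So the dual LP is:
  minimize  9y1 + 6y2 + 46y3 + 22y4
  subject to:
    y1 + 4y3 + 2y4 >= 6
    y2 + 4y3 + 4y4 >= 4
    y1, y2, y3, y4 >= 0

Solving the primal: x* = (9, 1).
  primal value c^T x* = 58.
Solving the dual: y* = (4, 0, 0, 1).
  dual value b^T y* = 58.
Strong duality: c^T x* = b^T y*. Confirmed.

58


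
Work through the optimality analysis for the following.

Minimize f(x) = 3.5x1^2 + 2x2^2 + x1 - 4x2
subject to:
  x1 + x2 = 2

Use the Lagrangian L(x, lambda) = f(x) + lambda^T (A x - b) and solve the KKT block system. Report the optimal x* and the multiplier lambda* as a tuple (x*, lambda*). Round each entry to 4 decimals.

Form the Lagrangian:
  L(x, lambda) = (1/2) x^T Q x + c^T x + lambda^T (A x - b)
Stationarity (grad_x L = 0): Q x + c + A^T lambda = 0.
Primal feasibility: A x = b.

This gives the KKT block system:
  [ Q   A^T ] [ x     ]   [-c ]
  [ A    0  ] [ lambda ] = [ b ]

Solving the linear system:
  x*      = (0.2727, 1.7273)
  lambda* = (-2.9091)
  f(x*)   = -0.4091

x* = (0.2727, 1.7273), lambda* = (-2.9091)


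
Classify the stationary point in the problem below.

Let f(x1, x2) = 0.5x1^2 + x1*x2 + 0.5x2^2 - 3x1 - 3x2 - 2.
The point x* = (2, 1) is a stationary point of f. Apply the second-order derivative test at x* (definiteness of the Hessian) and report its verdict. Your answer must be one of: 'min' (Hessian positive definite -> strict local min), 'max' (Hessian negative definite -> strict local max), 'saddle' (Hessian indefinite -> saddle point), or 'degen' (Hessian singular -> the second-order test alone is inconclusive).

Compute the Hessian H = grad^2 f:
  H = [[1, 1], [1, 1]]
Verify stationarity: grad f(x*) = H x* + g = (0, 0).
Eigenvalues of H: 0, 2.
H has a zero eigenvalue (singular; positive semidefinite but not definite), so H is neither positive definite, negative definite, nor indefinite. The second-order test alone is inconclusive -> degen.
(Indeed, f is constant along the null direction of H through x*, so x* is not a strict local extremum.)

degen
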